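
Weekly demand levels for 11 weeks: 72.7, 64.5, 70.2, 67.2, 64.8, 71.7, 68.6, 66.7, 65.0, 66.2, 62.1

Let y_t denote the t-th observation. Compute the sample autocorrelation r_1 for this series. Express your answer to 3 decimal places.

-0.185

Mean ȳ = (72.7 + 64.5 + 70.2 + 67.2 + 64.8 + 71.7 + 68.6 + 66.7 + 65.0 + 66.2 + 62.1)/11 = 67.2455
Numerator Σ_{t=1}^{10}(y_t−ȳ)(y_{t+1}−ȳ) = -19.7566
Denominator Σ(y_t−ȳ)² = 106.5873
r_1 = -19.7566 / 106.5873 = -0.185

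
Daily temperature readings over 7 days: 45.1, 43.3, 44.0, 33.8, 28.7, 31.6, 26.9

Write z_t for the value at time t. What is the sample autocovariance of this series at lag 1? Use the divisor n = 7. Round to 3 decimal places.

Mean z̄ = (45.1 + 43.3 + 44.0 + 33.8 + 28.7 + 31.6 + 26.9)/7 = 36.2000
Σ_{t=1}^{6}(z_t−z̄)(z_{t+1}−z̄) = 195.1300
γ_1 = 195.1300 / 7 = 27.876

27.876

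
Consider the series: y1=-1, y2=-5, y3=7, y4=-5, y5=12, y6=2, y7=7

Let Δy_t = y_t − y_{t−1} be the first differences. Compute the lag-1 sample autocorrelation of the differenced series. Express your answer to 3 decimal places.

First differences Δy: -4, 12, -12, 17, -10, 5
Mean of differences = 1.3333
Numerator Σ(Δy_t−Δȳ)(Δy_{t+1}−Δȳ) = -627.1111
Denominator Σ(Δy_t−Δȳ)² = 707.3333
r_1(Δy) = -627.1111 / 707.3333 = -0.887

-0.887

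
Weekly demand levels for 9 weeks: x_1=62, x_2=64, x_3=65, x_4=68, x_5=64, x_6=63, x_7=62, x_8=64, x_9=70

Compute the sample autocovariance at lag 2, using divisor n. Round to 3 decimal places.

Mean x̄ = (62 + 64 + 65 + 68 + 64 + 63 + 62 + 64 + 70)/9 = 64.6667
Σ_{t=1}^{7}(x_t−x̄)(x_{t+2}−x̄) = -20.2222
γ_2 = -20.2222 / 9 = -2.247

-2.247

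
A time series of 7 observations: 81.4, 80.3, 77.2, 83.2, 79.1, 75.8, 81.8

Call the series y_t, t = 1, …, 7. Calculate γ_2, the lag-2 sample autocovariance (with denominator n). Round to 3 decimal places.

Mean ȳ = (81.4 + 80.3 + 77.2 + 83.2 + 79.1 + 75.8 + 81.8)/7 = 79.8286
Deviations: 1.5714, 0.4714, -2.6286, 3.3714, -0.7286, -4.0286, 1.9714
Σ_{t=1}^{5}(y_t−ȳ)(y_{t+2}−ȳ) = -15.6445
γ_2 = -15.6445 / 7 = -2.235

-2.235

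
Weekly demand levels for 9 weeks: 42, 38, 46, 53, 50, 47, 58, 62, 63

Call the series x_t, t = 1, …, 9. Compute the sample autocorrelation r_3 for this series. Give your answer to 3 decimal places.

Mean x̄ = (42 + 38 + 46 + 53 + 50 + 47 + 58 + 62 + 63)/9 = 51.0000
Σ(x_t−x̄)(x_{t+3}−x̄) = (-18.0000) + (13.0000) + (20.0000) + (14.0000) + (-11.0000) + (-48.0000) = -30.0000
Denominator Σ(x_t−x̄)² = 610.0000
r_3 = -30.0000 / 610.0000 = -0.049

-0.049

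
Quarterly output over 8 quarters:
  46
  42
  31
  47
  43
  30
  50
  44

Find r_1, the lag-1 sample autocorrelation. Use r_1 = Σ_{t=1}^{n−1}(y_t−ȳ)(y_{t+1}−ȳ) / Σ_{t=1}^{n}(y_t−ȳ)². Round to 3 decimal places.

-0.389

Mean ȳ = (46 + 42 + 31 + 47 + 43 + 30 + 50 + 44)/8 = 41.6250
Deviations from mean: 4.3750, 0.3750, -10.6250, 5.3750, 1.3750, -11.6250, 8.3750, 2.3750
Numerator Σ_{t=1}^{7}(y_t−ȳ)(y_{t+1}−ȳ) = -145.5156
Denominator Σ(y_t−ȳ)² = 373.8750
r_1 = -145.5156 / 373.8750 = -0.389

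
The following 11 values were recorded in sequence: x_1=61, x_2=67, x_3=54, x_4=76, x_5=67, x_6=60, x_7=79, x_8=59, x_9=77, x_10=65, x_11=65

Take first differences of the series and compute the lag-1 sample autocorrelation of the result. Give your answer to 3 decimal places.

-0.776

First differences Δx: 6, -13, 22, -9, -7, 19, -20, 18, -12, 0
Mean of differences = 0.4000
Numerator Σ(Δx_t−Δx̄)(Δx_{t+1}−Δx̄) = -1587.3600
Denominator Σ(Δx_t−Δx̄)² = 2046.4000
r_1(Δx) = -1587.3600 / 2046.4000 = -0.776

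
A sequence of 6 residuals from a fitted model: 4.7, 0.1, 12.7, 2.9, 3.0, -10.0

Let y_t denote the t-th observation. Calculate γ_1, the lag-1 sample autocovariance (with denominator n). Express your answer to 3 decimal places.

-4.914

Mean ȳ = (4.7 + 0.1 + 12.7 + 2.9 + 3.0 − 10.0)/6 = 2.2333
Σ_{t=1}^{5}(y_t−ȳ)(y_{t+1}−ȳ) = -29.4811
γ_1 = -29.4811 / 6 = -4.914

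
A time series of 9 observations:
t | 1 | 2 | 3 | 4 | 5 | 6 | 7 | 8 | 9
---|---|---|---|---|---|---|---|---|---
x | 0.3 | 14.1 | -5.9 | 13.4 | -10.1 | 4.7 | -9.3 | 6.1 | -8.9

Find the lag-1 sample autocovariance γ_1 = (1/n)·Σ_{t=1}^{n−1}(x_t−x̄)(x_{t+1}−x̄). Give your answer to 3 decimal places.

Mean x̄ = (0.3 + 14.1 − 5.9 + 13.4 − 10.1 + 4.7 − 9.3 + 6.1 − 8.9)/9 = 0.4889
Σ_{t=1}^{8}(x_t−x̄)(x_{t+1}−x̄) = -502.1546
γ_1 = -502.1546 / 9 = -55.795

-55.795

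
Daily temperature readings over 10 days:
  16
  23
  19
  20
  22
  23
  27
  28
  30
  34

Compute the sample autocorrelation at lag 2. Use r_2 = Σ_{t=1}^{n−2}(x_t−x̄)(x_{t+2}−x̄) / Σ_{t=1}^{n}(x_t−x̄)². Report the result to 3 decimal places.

Mean x̄ = (16 + 23 + 19 + 20 + 22 + 23 + 27 + 28 + 30 + 34)/10 = 24.2000
Numerator Σ_{t=1}^{8}(x_t−x̄)(x_{t+2}−x̄) = 106.9200
Denominator Σ(x_t−x̄)² = 271.6000
r_2 = 106.9200 / 271.6000 = 0.394

0.394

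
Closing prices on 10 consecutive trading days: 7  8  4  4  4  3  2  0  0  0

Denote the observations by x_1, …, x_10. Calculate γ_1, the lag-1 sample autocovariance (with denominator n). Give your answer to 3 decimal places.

4.776

Mean x̄ = (7 + 8 + 4 + 4 + 4 + 3 + 2 + 0 + 0 + 0)/10 = 3.2000
Σ_{t=1}^{9}(x_t−x̄)(x_{t+1}−x̄) = 47.7600
γ_1 = 47.7600 / 10 = 4.776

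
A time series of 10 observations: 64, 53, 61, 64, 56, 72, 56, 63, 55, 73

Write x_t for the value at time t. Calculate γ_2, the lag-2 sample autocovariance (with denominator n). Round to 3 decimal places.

10.482

Mean x̄ = (64 + 53 + 61 + 64 + 56 + 72 + 56 + 63 + 55 + 73)/10 = 61.7000
Σ_{t=1}^{8}(x_t−x̄)(x_{t+2}−x̄) = 104.8200
γ_2 = 104.8200 / 10 = 10.482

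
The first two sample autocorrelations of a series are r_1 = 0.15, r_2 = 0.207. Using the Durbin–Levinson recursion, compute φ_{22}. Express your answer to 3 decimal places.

0.189

φ_{22} = (r_2 − r_1²) / (1 − r_1²)
r_1² = (0.15)² = 0.0225
Numerator = 0.207 − 0.0225 = 0.1845; denominator = 1 − 0.0225 = 0.9775
φ_{22} = 0.1845 / 0.9775 = 0.189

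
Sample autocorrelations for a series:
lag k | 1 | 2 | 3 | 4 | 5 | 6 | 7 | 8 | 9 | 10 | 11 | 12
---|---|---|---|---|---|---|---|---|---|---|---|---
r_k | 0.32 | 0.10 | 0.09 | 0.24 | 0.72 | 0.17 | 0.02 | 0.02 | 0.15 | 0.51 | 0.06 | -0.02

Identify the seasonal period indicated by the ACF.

The largest autocorrelation is r_5 = 0.72, with a weaker echo at lag 10 (0.51); the remaining lags stay at or below 0.32. The elevated value at lag 1 (0.32), dropping to 0.10 at lag 2, reflects decaying short-term dependence rather than seasonality.
The dominant spike at lag 5 indicates a seasonal period of 5.

5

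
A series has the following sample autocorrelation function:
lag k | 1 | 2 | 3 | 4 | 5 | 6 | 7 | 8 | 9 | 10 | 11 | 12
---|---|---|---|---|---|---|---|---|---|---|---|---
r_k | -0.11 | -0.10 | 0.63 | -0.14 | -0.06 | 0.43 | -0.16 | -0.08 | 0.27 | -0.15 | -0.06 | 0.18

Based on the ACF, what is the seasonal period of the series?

The largest autocorrelation is r_3 = 0.63, with weaker echoes at lags 6 (0.43), 9 (0.27) and 12 (0.18); the remaining lags stay at or below -0.06.
The dominant spike at lag 3 indicates a seasonal period of 3.

3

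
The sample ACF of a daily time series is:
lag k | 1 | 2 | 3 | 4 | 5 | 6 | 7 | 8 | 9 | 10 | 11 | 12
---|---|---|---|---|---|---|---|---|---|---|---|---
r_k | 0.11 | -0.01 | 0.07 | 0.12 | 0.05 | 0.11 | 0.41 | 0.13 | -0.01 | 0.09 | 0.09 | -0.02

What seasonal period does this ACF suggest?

7

The largest autocorrelation is r_7 = 0.41; the remaining lags stay at or below 0.13.
The dominant spike at lag 7 indicates a seasonal period of 7.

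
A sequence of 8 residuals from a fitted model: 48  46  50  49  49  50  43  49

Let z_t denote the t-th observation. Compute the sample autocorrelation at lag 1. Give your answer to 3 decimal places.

-0.350

Mean z̄ = (48 + 46 + 50 + 49 + 49 + 50 + 43 + 49)/8 = 48.0000
Numerator Σ_{t=1}^{7}(z_t−z̄)(z_{t+1}−z̄) = -14.0000
Denominator Σ(z_t−z̄)² = 40.0000
r_1 = -14.0000 / 40.0000 = -0.350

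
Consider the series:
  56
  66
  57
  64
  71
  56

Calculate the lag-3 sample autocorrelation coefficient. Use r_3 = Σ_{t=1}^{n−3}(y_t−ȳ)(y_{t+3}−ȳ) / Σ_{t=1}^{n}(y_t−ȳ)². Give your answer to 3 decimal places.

Mean ȳ = (56 + 66 + 57 + 64 + 71 + 56)/6 = 61.6667
Deviations from mean: -5.6667, 4.3333, -4.6667, 2.3333, 9.3333, -5.6667
Σ(y_t−ȳ)(y_{t+3}−ȳ) = (-13.2222) + (40.4444) + (26.4444) = 53.6667
Denominator Σ(y_t−ȳ)² = 197.3333
r_3 = 53.6667 / 197.3333 = 0.272

0.272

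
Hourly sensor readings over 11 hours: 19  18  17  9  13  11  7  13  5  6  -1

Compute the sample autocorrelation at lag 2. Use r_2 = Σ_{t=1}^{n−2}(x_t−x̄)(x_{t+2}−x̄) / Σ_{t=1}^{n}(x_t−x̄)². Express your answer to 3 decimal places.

Mean x̄ = (19 + 18 + 17 + 9 + 13 + 11 + 7 + 13 + 5 + 6 − 1)/11 = 10.6364
Numerator Σ_{t=1}^{9}(x_t−x̄)(x_{t+2}−x̄) = 123.0083
Denominator Σ(x_t−x̄)² = 380.5455
r_2 = 123.0083 / 380.5455 = 0.323

0.323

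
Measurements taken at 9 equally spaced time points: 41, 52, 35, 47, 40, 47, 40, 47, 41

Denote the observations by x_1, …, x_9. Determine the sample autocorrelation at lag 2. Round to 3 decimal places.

Mean x̄ = (41 + 52 + 35 + 47 + 40 + 47 + 40 + 47 + 41)/9 = 43.3333
Numerator Σ_{t=1}^{7}(x_t−x̄)(x_{t+2}−x̄) = 124.7778
Denominator Σ(x_t−x̄)² = 218.0000
r_2 = 124.7778 / 218.0000 = 0.572

0.572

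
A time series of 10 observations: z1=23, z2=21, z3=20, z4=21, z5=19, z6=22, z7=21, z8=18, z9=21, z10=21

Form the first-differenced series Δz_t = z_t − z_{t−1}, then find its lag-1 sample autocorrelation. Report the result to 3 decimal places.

First differences Δz: -2, -1, 1, -2, 3, -1, -3, 3, 0
Mean of differences = -0.2222
Numerator Σ(Δz_t−Δz̄)(Δz_{t+1}−Δz̄) = -16.0494
Denominator Σ(Δz_t−Δz̄)² = 37.5556
r_1(Δz) = -16.0494 / 37.5556 = -0.427

-0.427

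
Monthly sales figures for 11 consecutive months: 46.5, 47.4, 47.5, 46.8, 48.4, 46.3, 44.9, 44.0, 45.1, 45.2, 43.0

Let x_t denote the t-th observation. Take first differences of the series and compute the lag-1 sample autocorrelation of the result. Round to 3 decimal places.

First differences Δx: 0.9, 0.1, -0.7, 1.6, -2.1, -1.4, -0.9, 1.1, 0.1, -2.2
Mean of differences = -0.3500
Numerator Σ(Δx_t−Δx̄)(Δx_{t+1}−Δx̄) = -2.2525
Denominator Σ(Δx_t−Δx̄)² = 15.8850
r_1(Δx) = -2.2525 / 15.8850 = -0.142

-0.142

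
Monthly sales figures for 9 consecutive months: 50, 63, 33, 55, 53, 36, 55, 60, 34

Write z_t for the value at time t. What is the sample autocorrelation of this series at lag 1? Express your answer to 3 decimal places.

Mean z̄ = (50 + 63 + 33 + 55 + 53 + 36 + 55 + 60 + 34)/9 = 48.7778
Numerator Σ_{t=1}^{8}(z_t−z̄)(z_{t+1}−z̄) = -508.3827
Denominator Σ(z_t−z̄)² = 1055.5556
r_1 = -508.3827 / 1055.5556 = -0.482

-0.482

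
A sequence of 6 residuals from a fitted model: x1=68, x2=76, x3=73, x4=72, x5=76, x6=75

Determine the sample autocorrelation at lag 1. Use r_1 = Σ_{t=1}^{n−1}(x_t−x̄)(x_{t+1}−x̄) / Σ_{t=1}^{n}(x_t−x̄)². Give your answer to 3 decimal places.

-0.291

Mean x̄ = (68 + 76 + 73 + 72 + 76 + 75)/6 = 73.3333
Deviations from mean: -5.3333, 2.6667, -0.3333, -1.3333, 2.6667, 1.6667
Numerator Σ_{t=1}^{5}(x_t−x̄)(x_{t+1}−x̄) = -13.7778
Denominator Σ(x_t−x̄)² = 47.3333
r_1 = -13.7778 / 47.3333 = -0.291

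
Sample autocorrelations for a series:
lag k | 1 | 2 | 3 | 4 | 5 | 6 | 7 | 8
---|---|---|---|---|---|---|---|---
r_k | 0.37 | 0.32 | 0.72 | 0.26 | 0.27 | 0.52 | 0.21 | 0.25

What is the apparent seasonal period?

3

The largest autocorrelation is r_3 = 0.72, with a weaker echo at lag 6 (0.52); the remaining lags stay at or below 0.37. The elevated value at lag 1 (0.37), dropping to 0.32 at lag 2, reflects decaying short-term dependence rather than seasonality.
The dominant spike at lag 3 indicates a seasonal period of 3.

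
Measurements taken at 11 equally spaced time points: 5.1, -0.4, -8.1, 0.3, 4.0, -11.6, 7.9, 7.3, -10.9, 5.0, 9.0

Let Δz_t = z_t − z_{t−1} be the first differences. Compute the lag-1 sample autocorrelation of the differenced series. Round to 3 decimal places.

-0.417

First differences Δz: -5.5, -7.7, 8.4, 3.7, -15.6, 19.5, -0.6, -18.2, 15.9, 4.0
Mean of differences = 0.3900
Numerator Σ(Δz_t−Δz̄)(Δz_{t+1}−Δz̄) = -581.9881
Denominator Σ(Δz_t−Δz̄)² = 1396.2890
r_1(Δz) = -581.9881 / 1396.2890 = -0.417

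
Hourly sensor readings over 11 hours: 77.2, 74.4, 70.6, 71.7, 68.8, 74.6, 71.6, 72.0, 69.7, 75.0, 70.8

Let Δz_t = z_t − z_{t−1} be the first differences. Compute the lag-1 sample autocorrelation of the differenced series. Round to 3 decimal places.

-0.555

First differences Δz: -2.8, -3.8, 1.1, -2.9, 5.8, -3.0, 0.4, -2.3, 5.3, -4.2
Mean of differences = -0.6400
Numerator Σ(Δz_t−Δz̄)(Δz_{t+1}−Δz̄) = -67.5456
Denominator Σ(Δz_t−Δz̄)² = 121.6240
r_1(Δz) = -67.5456 / 121.6240 = -0.555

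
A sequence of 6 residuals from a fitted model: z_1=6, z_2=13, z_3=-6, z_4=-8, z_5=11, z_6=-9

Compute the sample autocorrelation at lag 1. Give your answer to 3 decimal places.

-0.305

Mean z̄ = (6 + 13 − 6 − 8 + 11 − 9)/6 = 1.1667
Deviations from mean: 4.8333, 11.8333, -7.1667, -9.1667, 9.8333, -10.1667
Numerator Σ_{t=1}^{5}(z_t−z̄)(z_{t+1}−z̄) = -152.0278
Denominator Σ(z_t−z̄)² = 498.8333
r_1 = -152.0278 / 498.8333 = -0.305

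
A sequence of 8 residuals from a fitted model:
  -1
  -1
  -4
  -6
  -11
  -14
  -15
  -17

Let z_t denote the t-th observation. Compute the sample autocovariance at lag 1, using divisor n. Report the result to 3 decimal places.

24.967

Mean z̄ = (-1 − 1 − 4 − 6 − 11 − 14 − 15 − 17)/8 = -8.6250
Σ_{t=1}^{7}(z_t−z̄)(z_{t+1}−z̄) = 199.7344
γ_1 = 199.7344 / 8 = 24.967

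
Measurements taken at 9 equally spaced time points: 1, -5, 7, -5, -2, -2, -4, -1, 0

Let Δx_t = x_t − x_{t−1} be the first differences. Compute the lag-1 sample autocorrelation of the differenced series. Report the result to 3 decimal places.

-0.734

First differences Δx: -6, 12, -12, 3, 0, -2, 3, 1
Mean of differences = -0.1250
Numerator Σ(Δx_t−Δx̄)(Δx_{t+1}−Δx̄) = -254.5156
Denominator Σ(Δx_t−Δx̄)² = 346.8750
r_1(Δx) = -254.5156 / 346.8750 = -0.734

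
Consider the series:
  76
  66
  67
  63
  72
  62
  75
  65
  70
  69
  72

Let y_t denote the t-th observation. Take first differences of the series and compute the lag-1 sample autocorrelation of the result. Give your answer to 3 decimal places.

First differences Δy: -10, 1, -4, 9, -10, 13, -10, 5, -1, 3
Mean of differences = -0.4000
Numerator Σ(Δy_t−Δȳ)(Δy_{t+1}−Δȳ) = -456.9600
Denominator Σ(Δy_t−Δȳ)² = 600.4000
r_1(Δy) = -456.9600 / 600.4000 = -0.761

-0.761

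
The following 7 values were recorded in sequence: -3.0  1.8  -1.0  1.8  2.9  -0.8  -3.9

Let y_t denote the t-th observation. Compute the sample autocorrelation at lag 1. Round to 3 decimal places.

Mean ȳ = (-3.0 + 1.8 − 1.0 + 1.8 + 2.9 − 0.8 − 3.9)/7 = -0.3143
Deviations from mean: -2.6857, 2.1143, -0.6857, 2.1143, 3.2143, -0.4857, -3.5857
Σ(y_t−ȳ)(y_{t+1}−ȳ) = (-5.6784) + (-1.4498) + (-1.4498) + (6.7959) + (-1.5612) + (1.7416) = -1.6016
Denominator Σ(y_t−ȳ)² = 40.0486
r_1 = -1.6016 / 40.0486 = -0.040

-0.040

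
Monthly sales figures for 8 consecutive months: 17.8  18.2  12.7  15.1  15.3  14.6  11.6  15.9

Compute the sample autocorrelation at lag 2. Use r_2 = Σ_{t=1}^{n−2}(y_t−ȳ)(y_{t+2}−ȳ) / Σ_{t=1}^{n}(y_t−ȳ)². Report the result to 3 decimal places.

Mean ȳ = (17.8 + 18.2 + 12.7 + 15.1 + 15.3 + 14.6 + 11.6 + 15.9)/8 = 15.1500
Deviations from mean: 2.6500, 3.0500, -2.4500, -0.0500, 0.1500, -0.5500, -3.5500, 0.7500
Σ(y_t−ȳ)(y_{t+2}−ȳ) = (-6.4925) + (-0.1525) + (-0.3675) + (0.0275) + (-0.5325) + (-0.4125) = -7.9300
Denominator Σ(y_t−ȳ)² = 35.8200
r_2 = -7.9300 / 35.8200 = -0.221

-0.221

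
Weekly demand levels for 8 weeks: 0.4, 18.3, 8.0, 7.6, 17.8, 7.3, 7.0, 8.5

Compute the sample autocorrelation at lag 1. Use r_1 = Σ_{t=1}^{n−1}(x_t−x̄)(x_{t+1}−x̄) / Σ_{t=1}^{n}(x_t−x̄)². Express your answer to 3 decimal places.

-0.467

Mean x̄ = (0.4 + 18.3 + 8.0 + 7.6 + 17.8 + 7.3 + 7.0 + 8.5)/8 = 9.3625
Deviations from mean: -8.9625, 8.9375, -1.3625, -1.7625, 8.4375, -2.0625, -2.3625, -0.8625
Σ(x_t−x̄)(x_{t+1}−x̄) = (-80.1023) + (-12.1773) + (2.4014) + (-14.8711) + (-17.4023) + (4.8727) + (2.0377) = -115.2414
Denominator Σ(x_t−x̄)² = 246.9388
r_1 = -115.2414 / 246.9388 = -0.467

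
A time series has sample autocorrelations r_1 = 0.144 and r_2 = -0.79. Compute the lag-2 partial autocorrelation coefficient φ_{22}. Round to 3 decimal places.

-0.828

φ_{22} = (r_2 − r_1²) / (1 − r_1²)
r_1² = (0.144)² = 0.020736
Numerator = -0.79 − 0.0207 = -0.8107; denominator = 1 − 0.0207 = 0.9793
φ_{22} = -0.8107 / 0.9793 = -0.828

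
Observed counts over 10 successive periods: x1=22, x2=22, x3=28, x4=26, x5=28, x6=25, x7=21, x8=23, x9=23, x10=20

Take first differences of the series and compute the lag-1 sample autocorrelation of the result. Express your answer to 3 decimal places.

-0.219

First differences Δx: 0, 6, -2, 2, -3, -4, 2, 0, -3
Mean of differences = -0.2222
Numerator Σ(Δx_t−Δx̄)(Δx_{t+1}−Δx̄) = -17.8272
Denominator Σ(Δx_t−Δx̄)² = 81.5556
r_1(Δx) = -17.8272 / 81.5556 = -0.219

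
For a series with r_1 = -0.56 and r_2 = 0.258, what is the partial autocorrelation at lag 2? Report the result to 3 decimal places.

φ_{22} = (r_2 − r_1²) / (1 − r_1²)
r_1² = (-0.56)² = 0.3136
Numerator = 0.258 − 0.3136 = -0.0556; denominator = 1 − 0.3136 = 0.6864
φ_{22} = -0.0556 / 0.6864 = -0.081

-0.081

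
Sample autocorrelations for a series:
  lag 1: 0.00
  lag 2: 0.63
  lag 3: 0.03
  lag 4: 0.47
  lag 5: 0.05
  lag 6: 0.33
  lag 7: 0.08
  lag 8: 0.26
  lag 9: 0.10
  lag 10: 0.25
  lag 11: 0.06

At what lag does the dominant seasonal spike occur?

2

The largest autocorrelation is r_2 = 0.63, with weaker echoes at lags 4 (0.47), 6 (0.33), 8 (0.26) and 10 (0.25); the remaining lags stay at or below 0.10.
The dominant spike at lag 2 indicates a seasonal period of 2.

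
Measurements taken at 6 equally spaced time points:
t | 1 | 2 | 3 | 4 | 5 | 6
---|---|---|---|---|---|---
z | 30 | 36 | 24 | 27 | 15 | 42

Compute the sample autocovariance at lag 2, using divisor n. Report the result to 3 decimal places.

Mean z̄ = (30 + 36 + 24 + 27 + 15 + 42)/6 = 29.0000
Deviations: 1.0000, 7.0000, -5.0000, -2.0000, -14.0000, 13.0000
Σ_{t=1}^{4}(z_t−z̄)(z_{t+2}−z̄) = 25.0000
γ_2 = 25.0000 / 6 = 4.167

4.167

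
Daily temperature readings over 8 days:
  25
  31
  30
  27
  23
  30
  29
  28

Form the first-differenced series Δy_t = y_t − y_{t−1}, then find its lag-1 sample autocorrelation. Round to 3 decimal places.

-0.218

First differences Δy: 6, -1, -3, -4, 7, -1, -1
Mean of differences = 0.4286
Numerator Σ(Δy_t−Δȳ)(Δy_{t+1}−Δȳ) = -24.3265
Denominator Σ(Δy_t−Δȳ)² = 111.7143
r_1(Δy) = -24.3265 / 111.7143 = -0.218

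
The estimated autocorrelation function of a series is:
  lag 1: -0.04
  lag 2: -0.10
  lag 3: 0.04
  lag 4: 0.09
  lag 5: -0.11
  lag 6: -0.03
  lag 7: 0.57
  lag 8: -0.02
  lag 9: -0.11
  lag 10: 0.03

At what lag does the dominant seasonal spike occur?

The largest autocorrelation is r_7 = 0.57; the remaining lags stay at or below 0.09.
The dominant spike at lag 7 indicates a seasonal period of 7.

7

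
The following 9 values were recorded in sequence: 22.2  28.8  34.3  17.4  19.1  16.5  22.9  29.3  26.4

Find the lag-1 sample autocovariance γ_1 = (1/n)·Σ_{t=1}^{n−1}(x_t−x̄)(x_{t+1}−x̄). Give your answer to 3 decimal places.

Mean x̄ = (22.2 + 28.8 + 34.3 + 17.4 + 19.1 + 16.5 + 22.9 + 29.3 + 26.4)/9 = 24.1000
Σ_{t=1}^{8}(x_t−x̄)(x_{t+1}−x̄) = 57.0100
γ_1 = 57.0100 / 9 = 6.334

6.334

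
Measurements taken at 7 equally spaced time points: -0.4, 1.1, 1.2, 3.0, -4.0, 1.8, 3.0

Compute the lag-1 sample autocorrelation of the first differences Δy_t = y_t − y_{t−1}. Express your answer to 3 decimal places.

First differences Δy: 1.5, 0.1, 1.8, -7.0, 5.8, 1.2
Mean of differences = 0.5667
Numerator Σ(Δy_t−Δȳ)(Δy_{t+1}−Δȳ) = -46.6278
Denominator Σ(Δy_t−Δȳ)² = 87.6533
r_1(Δy) = -46.6278 / 87.6533 = -0.532

-0.532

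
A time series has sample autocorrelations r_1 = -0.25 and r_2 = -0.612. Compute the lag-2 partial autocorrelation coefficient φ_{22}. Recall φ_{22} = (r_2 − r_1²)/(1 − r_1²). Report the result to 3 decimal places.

φ_{22} = (r_2 − r_1²) / (1 − r_1²)
r_1² = (-0.25)² = 0.0625
Numerator = -0.612 − 0.0625 = -0.6745; denominator = 1 − 0.0625 = 0.9375
φ_{22} = -0.6745 / 0.9375 = -0.719

-0.719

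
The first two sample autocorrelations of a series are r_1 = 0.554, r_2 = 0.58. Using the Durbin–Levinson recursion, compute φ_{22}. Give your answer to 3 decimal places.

0.394

φ_{22} = (r_2 − r_1²) / (1 − r_1²)
r_1² = (0.554)² = 0.306916
Numerator = 0.58 − 0.3069 = 0.2731; denominator = 1 − 0.3069 = 0.6931
φ_{22} = 0.2731 / 0.6931 = 0.394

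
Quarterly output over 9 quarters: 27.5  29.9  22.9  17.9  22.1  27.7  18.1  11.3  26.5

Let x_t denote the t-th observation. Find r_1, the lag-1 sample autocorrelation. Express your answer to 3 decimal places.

Mean x̄ = (27.5 + 29.9 + 22.9 + 17.9 + 22.1 + 27.7 + 18.1 + 11.3 + 26.5)/9 = 22.6556
Numerator Σ_{t=1}^{8}(x_t−x̄)(x_{t+1}−x̄) = 20.6380
Denominator Σ(x_t−x̄)² = 288.8622
r_1 = 20.6380 / 288.8622 = 0.071

0.071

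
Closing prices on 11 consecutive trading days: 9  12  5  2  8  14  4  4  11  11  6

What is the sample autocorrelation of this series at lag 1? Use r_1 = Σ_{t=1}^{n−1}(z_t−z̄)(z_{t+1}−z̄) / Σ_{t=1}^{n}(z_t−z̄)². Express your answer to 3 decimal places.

-0.048

Mean z̄ = (9 + 12 + 5 + 2 + 8 + 14 + 4 + 4 + 11 + 11 + 6)/11 = 7.8182
Numerator Σ_{t=1}^{10}(z_t−z̄)(z_{t+1}−z̄) = -7.2149
Denominator Σ(z_t−z̄)² = 151.6364
r_1 = -7.2149 / 151.6364 = -0.048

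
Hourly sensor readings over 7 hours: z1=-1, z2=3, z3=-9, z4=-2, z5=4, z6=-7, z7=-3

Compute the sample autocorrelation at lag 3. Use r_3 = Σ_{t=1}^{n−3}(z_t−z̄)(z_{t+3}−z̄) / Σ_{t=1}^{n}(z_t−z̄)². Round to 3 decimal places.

0.475

Mean z̄ = (-1 + 3 − 9 − 2 + 4 − 7 − 3)/7 = -2.1429
Σ(z_t−z̄)(z_{t+3}−z̄) = (0.1633) + (31.5918) + (33.3061) + (-0.1224) = 64.9388
Denominator Σ(z_t−z̄)² = 136.8571
r_3 = 64.9388 / 136.8571 = 0.475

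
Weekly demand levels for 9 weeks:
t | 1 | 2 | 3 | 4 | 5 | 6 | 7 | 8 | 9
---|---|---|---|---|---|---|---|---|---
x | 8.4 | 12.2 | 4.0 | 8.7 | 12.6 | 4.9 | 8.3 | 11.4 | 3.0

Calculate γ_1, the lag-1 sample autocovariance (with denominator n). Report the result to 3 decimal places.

-5.213

Mean x̄ = (8.4 + 12.2 + 4.0 + 8.7 + 12.6 + 4.9 + 8.3 + 11.4 + 3.0)/9 = 8.1667
Σ_{t=1}^{8}(x_t−x̄)(x_{t+1}−x̄) = -46.9144
γ_1 = -46.9144 / 9 = -5.213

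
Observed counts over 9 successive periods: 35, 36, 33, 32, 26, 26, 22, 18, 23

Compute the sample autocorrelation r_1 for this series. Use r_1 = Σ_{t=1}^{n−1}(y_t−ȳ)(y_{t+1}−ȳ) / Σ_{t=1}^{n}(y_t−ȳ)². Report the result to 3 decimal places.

0.724

Mean ȳ = (35 + 36 + 33 + 32 + 26 + 26 + 22 + 18 + 23)/9 = 27.8889
Numerator Σ_{t=1}^{8}(y_t−ȳ)(y_{t+1}−ȳ) = 233.6543
Denominator Σ(y_t−ȳ)² = 322.8889
r_1 = 233.6543 / 322.8889 = 0.724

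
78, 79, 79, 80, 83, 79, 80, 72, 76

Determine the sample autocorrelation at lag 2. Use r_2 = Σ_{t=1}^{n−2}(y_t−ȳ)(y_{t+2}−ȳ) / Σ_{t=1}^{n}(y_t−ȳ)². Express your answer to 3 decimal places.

0.050

Mean ȳ = (78 + 79 + 79 + 80 + 83 + 79 + 80 + 72 + 76)/9 = 78.4444
Σ(y_t−ȳ)(y_{t+2}−ȳ) = (-0.2469) + (0.8642) + (2.5309) + (0.8642) + (7.0864) + (-3.5802) + (-3.8025) = 3.7160
Denominator Σ(y_t−ȳ)² = 74.2222
r_2 = 3.7160 / 74.2222 = 0.050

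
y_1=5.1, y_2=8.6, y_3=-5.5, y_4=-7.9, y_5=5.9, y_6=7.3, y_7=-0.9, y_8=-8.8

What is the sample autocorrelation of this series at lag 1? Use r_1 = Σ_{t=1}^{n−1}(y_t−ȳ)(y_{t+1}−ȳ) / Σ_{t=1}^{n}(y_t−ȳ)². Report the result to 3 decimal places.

Mean ȳ = (5.1 + 8.6 − 5.5 − 7.9 + 5.9 + 7.3 − 0.9 − 8.8)/8 = 0.4750
Σ(y_t−ȳ)(y_{t+1}−ȳ) = (37.5781) + (-48.5469) + (50.0406) + (-45.4344) + (37.0256) + (-9.3844) + (12.7531) = 34.0319
Denominator Σ(y_t−ȳ)² = 357.1750
r_1 = 34.0319 / 357.1750 = 0.095

0.095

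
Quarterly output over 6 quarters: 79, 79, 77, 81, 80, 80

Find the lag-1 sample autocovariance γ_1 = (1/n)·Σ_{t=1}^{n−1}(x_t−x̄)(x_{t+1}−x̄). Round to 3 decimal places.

Mean x̄ = (79 + 79 + 77 + 81 + 80 + 80)/6 = 79.3333
Σ_{t=1}^{5}(x_t−x̄)(x_{t+1}−x̄) = -1.4444
γ_1 = -1.4444 / 6 = -0.241

-0.241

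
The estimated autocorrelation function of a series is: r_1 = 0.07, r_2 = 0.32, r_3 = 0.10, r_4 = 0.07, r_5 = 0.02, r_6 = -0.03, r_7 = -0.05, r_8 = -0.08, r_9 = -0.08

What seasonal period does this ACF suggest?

2

The largest autocorrelation is r_2 = 0.32; the remaining lags stay at or below 0.10.
The dominant spike at lag 2 indicates a seasonal period of 2.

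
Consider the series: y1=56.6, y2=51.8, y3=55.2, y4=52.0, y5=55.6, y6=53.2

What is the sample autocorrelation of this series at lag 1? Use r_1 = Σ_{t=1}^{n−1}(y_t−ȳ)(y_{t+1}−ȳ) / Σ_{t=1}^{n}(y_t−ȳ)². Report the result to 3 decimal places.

-0.750

Mean ȳ = (56.6 + 51.8 + 55.2 + 52.0 + 55.6 + 53.2)/6 = 54.0667
Deviations from mean: 2.5333, -2.2667, 1.1333, -2.0667, 1.5333, -0.8667
Numerator Σ_{t=1}^{5}(y_t−ȳ)(y_{t+1}−ȳ) = -15.1511
Denominator Σ(y_t−ȳ)² = 20.2133
r_1 = -15.1511 / 20.2133 = -0.750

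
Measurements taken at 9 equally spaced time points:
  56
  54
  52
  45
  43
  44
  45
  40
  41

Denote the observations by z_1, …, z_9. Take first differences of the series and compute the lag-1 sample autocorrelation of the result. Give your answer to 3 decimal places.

First differences Δz: -2, -2, -7, -2, 1, 1, -5, 1
Mean of differences = -1.8750
Numerator Σ(Δz_t−Δz̄)(Δz_{t+1}−Δz̄) = -8.7656
Denominator Σ(Δz_t−Δz̄)² = 60.8750
r_1(Δz) = -8.7656 / 60.8750 = -0.144

-0.144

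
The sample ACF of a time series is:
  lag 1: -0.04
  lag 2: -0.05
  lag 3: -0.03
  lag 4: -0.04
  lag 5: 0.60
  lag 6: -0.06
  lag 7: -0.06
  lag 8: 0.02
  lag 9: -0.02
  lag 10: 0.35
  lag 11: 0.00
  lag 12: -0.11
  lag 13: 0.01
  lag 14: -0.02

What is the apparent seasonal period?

The largest autocorrelation is r_5 = 0.60, with a weaker echo at lag 10 (0.35); the remaining lags stay at or below 0.02.
The dominant spike at lag 5 indicates a seasonal period of 5.

5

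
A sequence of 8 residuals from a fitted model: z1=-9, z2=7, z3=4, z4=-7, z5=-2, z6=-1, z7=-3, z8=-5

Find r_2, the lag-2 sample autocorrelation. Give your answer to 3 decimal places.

-0.470

Mean z̄ = (-9 + 7 + 4 − 7 − 2 − 1 − 3 − 5)/8 = -2.0000
Σ(z_t−z̄)(z_{t+2}−z̄) = (-42.0000) + (-45.0000) + (0.0000) + (-5.0000) + (0.0000) + (-3.0000) = -95.0000
Denominator Σ(z_t−z̄)² = 202.0000
r_2 = -95.0000 / 202.0000 = -0.470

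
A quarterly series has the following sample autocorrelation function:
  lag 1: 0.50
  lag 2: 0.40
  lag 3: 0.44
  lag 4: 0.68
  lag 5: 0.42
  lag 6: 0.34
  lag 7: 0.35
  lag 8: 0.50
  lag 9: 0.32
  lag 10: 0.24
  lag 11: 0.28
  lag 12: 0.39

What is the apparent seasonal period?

4

The largest autocorrelation is r_4 = 0.68; the remaining lags stay at or below 0.50. The elevated value at lag 1 (0.50), dropping to 0.40 at lag 2, reflects decaying short-term dependence rather than seasonality.
The dominant spike at lag 4 indicates a seasonal period of 4.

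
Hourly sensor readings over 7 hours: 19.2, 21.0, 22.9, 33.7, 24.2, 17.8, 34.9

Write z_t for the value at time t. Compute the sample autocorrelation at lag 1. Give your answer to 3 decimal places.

-0.215

Mean z̄ = (19.2 + 21.0 + 22.9 + 33.7 + 24.2 + 17.8 + 34.9)/7 = 24.8143
Deviations from mean: -5.6143, -3.8143, -1.9143, 8.8857, -0.6143, -7.0143, 10.0857
Numerator Σ_{t=1}^{6}(z_t−z̄)(z_{t+1}−z̄) = -60.1873
Denominator Σ(z_t−z̄)² = 279.9886
r_1 = -60.1873 / 279.9886 = -0.215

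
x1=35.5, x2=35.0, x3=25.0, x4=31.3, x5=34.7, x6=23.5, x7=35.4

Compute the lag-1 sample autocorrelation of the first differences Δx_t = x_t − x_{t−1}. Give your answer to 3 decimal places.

-0.497

First differences Δx: -0.5, -10.0, 6.3, 3.4, -11.2, 11.9
Mean of differences = -0.0167
Numerator Σ(Δx_t−Δx̄)(Δx_{t+1}−Δx̄) = -208.1319
Denominator Σ(Δx_t−Δx̄)² = 418.5483
r_1(Δx) = -208.1319 / 418.5483 = -0.497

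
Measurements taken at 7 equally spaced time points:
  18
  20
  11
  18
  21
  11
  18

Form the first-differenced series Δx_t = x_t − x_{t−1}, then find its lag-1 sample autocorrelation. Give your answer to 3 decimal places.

First differences Δx: 2, -9, 7, 3, -10, 7
Mean of differences = 0.0000
Numerator Σ(Δx_t−Δx̄)(Δx_{t+1}−Δx̄) = -160.0000
Denominator Σ(Δx_t−Δx̄)² = 292.0000
r_1(Δx) = -160.0000 / 292.0000 = -0.548

-0.548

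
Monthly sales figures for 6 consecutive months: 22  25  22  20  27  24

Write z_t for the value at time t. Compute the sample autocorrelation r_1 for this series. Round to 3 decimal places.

-0.312

Mean z̄ = (22 + 25 + 22 + 20 + 27 + 24)/6 = 23.3333
Deviations from mean: -1.3333, 1.6667, -1.3333, -3.3333, 3.6667, 0.6667
Σ(z_t−z̄)(z_{t+1}−z̄) = (-2.2222) + (-2.2222) + (4.4444) + (-12.2222) + (2.4444) = -9.7778
Denominator Σ(z_t−z̄)² = 31.3333
r_1 = -9.7778 / 31.3333 = -0.312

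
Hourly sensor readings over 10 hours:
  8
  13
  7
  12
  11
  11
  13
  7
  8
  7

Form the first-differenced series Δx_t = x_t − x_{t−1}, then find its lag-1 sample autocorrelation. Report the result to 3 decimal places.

-0.656

First differences Δx: 5, -6, 5, -1, 0, 2, -6, 1, -1
Mean of differences = -0.1111
Numerator Σ(Δx_t−Δx̄)(Δx_{t+1}−Δx̄) = -84.5679
Denominator Σ(Δx_t−Δx̄)² = 128.8889
r_1(Δx) = -84.5679 / 128.8889 = -0.656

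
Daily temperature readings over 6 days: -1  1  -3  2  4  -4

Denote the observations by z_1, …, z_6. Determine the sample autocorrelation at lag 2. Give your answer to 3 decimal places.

-0.325

Mean z̄ = (-1 + 1 − 3 + 2 + 4 − 4)/6 = -0.1667
Σ(z_t−z̄)(z_{t+2}−z̄) = (2.3611) + (2.5278) + (-11.8056) + (-8.3056) = -15.2222
Denominator Σ(z_t−z̄)² = 46.8333
r_2 = -15.2222 / 46.8333 = -0.325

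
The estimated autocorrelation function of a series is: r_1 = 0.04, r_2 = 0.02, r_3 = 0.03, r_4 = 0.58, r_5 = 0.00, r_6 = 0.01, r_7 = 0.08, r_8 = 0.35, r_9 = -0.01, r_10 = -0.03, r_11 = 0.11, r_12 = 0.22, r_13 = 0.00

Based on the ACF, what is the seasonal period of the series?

4

The largest autocorrelation is r_4 = 0.58, with weaker echoes at lags 8 (0.35) and 12 (0.22); the remaining lags stay at or below 0.11.
The dominant spike at lag 4 indicates a seasonal period of 4.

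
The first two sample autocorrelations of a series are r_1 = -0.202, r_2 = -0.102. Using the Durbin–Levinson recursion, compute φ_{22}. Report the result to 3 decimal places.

-0.149

φ_{22} = (r_2 − r_1²) / (1 − r_1²)
r_1² = (-0.202)² = 0.040804
Numerator = -0.102 − 0.0408 = -0.1428; denominator = 1 − 0.0408 = 0.9592
φ_{22} = -0.1428 / 0.9592 = -0.149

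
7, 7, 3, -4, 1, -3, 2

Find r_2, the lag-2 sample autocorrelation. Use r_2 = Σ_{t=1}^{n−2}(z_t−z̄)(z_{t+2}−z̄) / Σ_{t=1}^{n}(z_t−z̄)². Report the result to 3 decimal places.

0.027

Mean z̄ = (7 + 7 + 3 − 4 + 1 − 3 + 2)/7 = 1.8571
Numerator Σ_{t=1}^{5}(z_t−z̄)(z_{t+2}−z̄) = 3.1020
Denominator Σ(z_t−z̄)² = 112.8571
r_2 = 3.1020 / 112.8571 = 0.027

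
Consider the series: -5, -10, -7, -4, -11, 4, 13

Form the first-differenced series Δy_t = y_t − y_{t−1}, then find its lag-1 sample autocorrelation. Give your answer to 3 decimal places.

First differences Δy: -5, 3, 3, -7, 15, 9
Mean of differences = 3.0000
Numerator Σ(Δy_t−Δȳ)(Δy_{t+1}−Δȳ) = -48.0000
Denominator Σ(Δy_t−Δȳ)² = 344.0000
r_1(Δy) = -48.0000 / 344.0000 = -0.140

-0.140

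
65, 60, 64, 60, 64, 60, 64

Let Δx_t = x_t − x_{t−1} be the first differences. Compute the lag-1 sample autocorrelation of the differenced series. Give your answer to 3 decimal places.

First differences Δx: -5, 4, -4, 4, -4, 4
Mean of differences = -0.1667
Numerator Σ(Δx_t−Δx̄)(Δx_{t+1}−Δx̄) = -84.0278
Denominator Σ(Δx_t−Δx̄)² = 104.8333
r_1(Δx) = -84.0278 / 104.8333 = -0.802

-0.802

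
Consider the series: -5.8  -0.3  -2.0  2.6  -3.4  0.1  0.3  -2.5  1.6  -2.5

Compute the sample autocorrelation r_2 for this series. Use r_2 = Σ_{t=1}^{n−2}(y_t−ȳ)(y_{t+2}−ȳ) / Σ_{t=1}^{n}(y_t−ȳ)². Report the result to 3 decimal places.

0.257

Mean ȳ = (-5.8 − 0.3 − 2.0 + 2.6 − 3.4 + 0.1 + 0.3 − 2.5 + 1.6 − 2.5)/10 = -1.1900
Numerator Σ_{t=1}^{8}(y_t−ȳ)(y_{t+2}−ȳ) = 14.6768
Denominator Σ(y_t−ȳ)² = 57.0490
r_2 = 14.6768 / 57.0490 = 0.257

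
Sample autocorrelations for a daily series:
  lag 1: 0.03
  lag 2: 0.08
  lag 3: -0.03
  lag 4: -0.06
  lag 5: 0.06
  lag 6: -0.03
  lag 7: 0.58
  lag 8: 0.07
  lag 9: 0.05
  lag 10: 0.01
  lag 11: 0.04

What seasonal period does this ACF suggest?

7

The largest autocorrelation is r_7 = 0.58; the remaining lags stay at or below 0.08.
The dominant spike at lag 7 indicates a seasonal period of 7.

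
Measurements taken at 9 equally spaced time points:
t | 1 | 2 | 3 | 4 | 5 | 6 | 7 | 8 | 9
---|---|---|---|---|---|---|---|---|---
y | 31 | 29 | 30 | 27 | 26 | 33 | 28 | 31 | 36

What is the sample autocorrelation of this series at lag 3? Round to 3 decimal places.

Mean ȳ = (31 + 29 + 30 + 27 + 26 + 33 + 28 + 31 + 36)/9 = 30.1111
Σ(y_t−ȳ)(y_{t+3}−ȳ) = (-2.7654) + (4.5679) + (-0.3210) + (6.5679) + (-3.6543) + (17.0123) = 21.4074
Denominator Σ(y_t−ȳ)² = 76.8889
r_3 = 21.4074 / 76.8889 = 0.278

0.278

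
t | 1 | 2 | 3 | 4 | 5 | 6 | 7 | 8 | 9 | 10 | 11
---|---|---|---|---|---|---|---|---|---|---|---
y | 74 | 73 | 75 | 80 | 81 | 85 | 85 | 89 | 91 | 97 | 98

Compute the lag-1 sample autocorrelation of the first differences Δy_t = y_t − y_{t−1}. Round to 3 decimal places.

First differences Δy: -1, 2, 5, 1, 4, 0, 4, 2, 6, 1
Mean of differences = 2.4000
Numerator Σ(Δy_t−Δȳ)(Δy_{t+1}−Δȳ) = -20.3600
Denominator Σ(Δy_t−Δȳ)² = 46.4000
r_1(Δy) = -20.3600 / 46.4000 = -0.439

-0.439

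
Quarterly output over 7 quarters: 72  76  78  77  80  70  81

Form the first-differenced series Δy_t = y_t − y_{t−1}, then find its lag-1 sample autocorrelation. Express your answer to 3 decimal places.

First differences Δy: 4, 2, -1, 3, -10, 11
Mean of differences = 1.5000
Numerator Σ(Δy_t−Δȳ)(Δy_{t+1}−Δȳ) = -130.2500
Denominator Σ(Δy_t−Δȳ)² = 237.5000
r_1(Δy) = -130.2500 / 237.5000 = -0.548

-0.548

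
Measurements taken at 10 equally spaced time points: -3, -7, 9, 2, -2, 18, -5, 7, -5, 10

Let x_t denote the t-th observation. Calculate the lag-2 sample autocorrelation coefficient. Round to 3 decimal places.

0.207

Mean x̄ = (-3 − 7 + 9 + 2 − 2 + 18 − 5 + 7 − 5 + 10)/10 = 2.4000
Numerator Σ_{t=1}^{8}(x_t−x̄)(x_{t+2}−x̄) = 126.8800
Denominator Σ(x_t−x̄)² = 612.4000
r_2 = 126.8800 / 612.4000 = 0.207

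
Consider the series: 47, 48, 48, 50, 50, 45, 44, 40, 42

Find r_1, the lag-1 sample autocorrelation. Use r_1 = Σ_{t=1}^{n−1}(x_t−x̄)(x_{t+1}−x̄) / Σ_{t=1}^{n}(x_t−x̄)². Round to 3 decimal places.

0.653

Mean x̄ = (47 + 48 + 48 + 50 + 50 + 45 + 44 + 40 + 42)/9 = 46.0000
Numerator Σ_{t=1}^{8}(x_t−x̄)(x_{t+1}−x̄) = 64.0000
Denominator Σ(x_t−x̄)² = 98.0000
r_1 = 64.0000 / 98.0000 = 0.653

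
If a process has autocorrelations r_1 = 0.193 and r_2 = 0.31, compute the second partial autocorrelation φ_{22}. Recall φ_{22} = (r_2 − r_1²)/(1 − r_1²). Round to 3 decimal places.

φ_{22} = (r_2 − r_1²) / (1 − r_1²)
r_1² = (0.193)² = 0.037249
Numerator = 0.31 − 0.0372 = 0.2728; denominator = 1 − 0.0372 = 0.9628
φ_{22} = 0.2728 / 0.9628 = 0.283

0.283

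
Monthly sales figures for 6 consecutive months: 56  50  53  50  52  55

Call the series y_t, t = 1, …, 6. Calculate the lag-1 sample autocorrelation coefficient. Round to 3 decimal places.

-0.333

Mean ȳ = (56 + 50 + 53 + 50 + 52 + 55)/6 = 52.6667
Deviations from mean: 3.3333, -2.6667, 0.3333, -2.6667, -0.6667, 2.3333
Numerator Σ_{t=1}^{5}(y_t−ȳ)(y_{t+1}−ȳ) = -10.4444
Denominator Σ(y_t−ȳ)² = 31.3333
r_1 = -10.4444 / 31.3333 = -0.333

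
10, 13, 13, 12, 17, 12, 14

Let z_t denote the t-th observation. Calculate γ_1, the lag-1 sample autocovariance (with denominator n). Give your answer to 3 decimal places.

Mean z̄ = (10 + 13 + 13 + 12 + 17 + 12 + 14)/7 = 13.0000
Σ_{t=1}^{6}(z_t−z̄)(z_{t+1}−z̄) = -9.0000
γ_1 = -9.0000 / 7 = -1.286

-1.286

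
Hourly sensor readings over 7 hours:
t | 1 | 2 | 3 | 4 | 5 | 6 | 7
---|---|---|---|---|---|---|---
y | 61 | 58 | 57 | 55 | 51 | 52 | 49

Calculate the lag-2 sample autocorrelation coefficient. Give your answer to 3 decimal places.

0.249

Mean ȳ = (61 + 58 + 57 + 55 + 51 + 52 + 49)/7 = 54.7143
Deviations from mean: 6.2857, 3.2857, 2.2857, 0.2857, -3.7143, -2.7143, -5.7143
Σ(y_t−ȳ)(y_{t+2}−ȳ) = (14.3673) + (0.9388) + (-8.4898) + (-0.7755) + (21.2245) = 27.2653
Denominator Σ(y_t−ȳ)² = 109.4286
r_2 = 27.2653 / 109.4286 = 0.249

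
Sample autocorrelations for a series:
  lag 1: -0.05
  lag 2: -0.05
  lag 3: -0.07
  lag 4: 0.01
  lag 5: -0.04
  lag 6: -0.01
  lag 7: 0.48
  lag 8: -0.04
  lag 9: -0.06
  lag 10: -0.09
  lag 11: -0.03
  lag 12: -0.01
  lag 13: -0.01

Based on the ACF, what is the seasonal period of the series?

The largest autocorrelation is r_7 = 0.48; the remaining lags stay at or below 0.01.
The dominant spike at lag 7 indicates a seasonal period of 7.

7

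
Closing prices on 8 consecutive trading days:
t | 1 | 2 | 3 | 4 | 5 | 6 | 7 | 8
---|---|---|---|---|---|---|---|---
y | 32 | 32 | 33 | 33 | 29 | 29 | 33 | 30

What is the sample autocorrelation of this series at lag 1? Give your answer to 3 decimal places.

Mean ȳ = (32 + 32 + 33 + 33 + 29 + 29 + 33 + 30)/8 = 31.3750
Deviations from mean: 0.6250, 0.6250, 1.6250, 1.6250, -2.3750, -2.3750, 1.6250, -1.3750
Σ(y_t−ȳ)(y_{t+1}−ȳ) = (0.3906) + (1.0156) + (2.6406) + (-3.8594) + (5.6406) + (-3.8594) + (-2.2344) = -0.2656
Denominator Σ(y_t−ȳ)² = 21.8750
r_1 = -0.2656 / 21.8750 = -0.012

-0.012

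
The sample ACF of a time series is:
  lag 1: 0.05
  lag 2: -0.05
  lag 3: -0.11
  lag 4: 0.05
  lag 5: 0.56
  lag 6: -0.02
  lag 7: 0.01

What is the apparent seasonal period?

The largest autocorrelation is r_5 = 0.56; the remaining lags stay at or below 0.05.
The dominant spike at lag 5 indicates a seasonal period of 5.

5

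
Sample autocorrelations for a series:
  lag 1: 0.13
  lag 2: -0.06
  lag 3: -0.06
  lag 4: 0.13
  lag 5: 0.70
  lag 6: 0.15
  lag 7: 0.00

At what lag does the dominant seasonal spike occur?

5

The largest autocorrelation is r_5 = 0.70; the remaining lags stay at or below 0.15.
The dominant spike at lag 5 indicates a seasonal period of 5.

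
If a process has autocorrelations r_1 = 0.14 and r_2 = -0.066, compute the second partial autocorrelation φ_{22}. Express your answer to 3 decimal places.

φ_{22} = (r_2 − r_1²) / (1 − r_1²)
r_1² = (0.14)² = 0.0196
Numerator = -0.066 − 0.0196 = -0.0856; denominator = 1 − 0.0196 = 0.9804
φ_{22} = -0.0856 / 0.9804 = -0.087

-0.087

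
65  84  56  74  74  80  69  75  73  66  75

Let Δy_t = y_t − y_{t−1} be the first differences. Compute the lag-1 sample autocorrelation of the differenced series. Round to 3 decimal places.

First differences Δy: 19, -28, 18, 0, 6, -11, 6, -2, -7, 9
Mean of differences = 1.0000
Numerator Σ(Δy_t−Δȳ)(Δy_{t+1}−Δȳ) = -1212.0000
Denominator Σ(Δy_t−Δȳ)² = 1786.0000
r_1(Δy) = -1212.0000 / 1786.0000 = -0.679

-0.679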